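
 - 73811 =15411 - 89222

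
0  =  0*5936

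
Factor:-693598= - 2^1 *241^1*1439^1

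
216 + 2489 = 2705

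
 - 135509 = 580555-716064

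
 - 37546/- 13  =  37546/13 = 2888.15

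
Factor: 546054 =2^1*3^1 * 91009^1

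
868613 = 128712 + 739901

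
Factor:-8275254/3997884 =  - 2^(-1)*11^(  -  1)*13^2*31^(-1 ) * 977^(-1) * 8161^1 = - 1379209/666314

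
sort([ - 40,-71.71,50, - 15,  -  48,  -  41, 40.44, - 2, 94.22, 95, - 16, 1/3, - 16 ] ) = [ - 71.71, - 48 , - 41,-40, -16, - 16, - 15 , - 2, 1/3, 40.44,50, 94.22, 95 ] 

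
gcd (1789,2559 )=1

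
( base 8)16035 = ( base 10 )7197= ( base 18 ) 143F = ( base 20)HJH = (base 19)10hf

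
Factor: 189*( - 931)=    - 175959 = - 3^3*7^3*19^1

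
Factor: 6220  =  2^2*5^1*311^1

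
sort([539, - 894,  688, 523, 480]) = [ - 894, 480, 523,539, 688 ] 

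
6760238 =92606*73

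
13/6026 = 13/6026 =0.00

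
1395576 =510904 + 884672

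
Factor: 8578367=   7^1*19^1*64499^1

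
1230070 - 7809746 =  - 6579676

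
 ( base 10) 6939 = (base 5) 210224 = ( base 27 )9E0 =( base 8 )15433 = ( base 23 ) d2g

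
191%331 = 191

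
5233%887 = 798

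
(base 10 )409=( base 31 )D6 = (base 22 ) id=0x199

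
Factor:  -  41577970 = - 2^1 * 5^1*7^2*53^1*1601^1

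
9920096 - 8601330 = 1318766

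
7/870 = 7/870= 0.01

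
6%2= 0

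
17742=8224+9518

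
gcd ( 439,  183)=1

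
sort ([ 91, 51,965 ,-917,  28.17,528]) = [ - 917, 28.17,51,91 , 528,965]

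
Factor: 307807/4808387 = 19^( - 1)*97^( - 1)*317^1*971^1*2609^( - 1)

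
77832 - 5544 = 72288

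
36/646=18/323 = 0.06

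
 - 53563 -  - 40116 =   -  13447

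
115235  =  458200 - 342965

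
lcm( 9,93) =279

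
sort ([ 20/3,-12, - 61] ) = [-61, - 12, 20/3] 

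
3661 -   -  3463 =7124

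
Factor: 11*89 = 11^1*89^1 = 979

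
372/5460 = 31/455 =0.07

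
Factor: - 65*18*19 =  - 2^1*3^2*5^1*13^1*19^1 = - 22230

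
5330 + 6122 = 11452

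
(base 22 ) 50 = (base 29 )3n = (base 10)110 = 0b1101110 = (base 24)4e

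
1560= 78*20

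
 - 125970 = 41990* ( - 3)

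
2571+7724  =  10295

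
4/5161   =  4/5161 =0.00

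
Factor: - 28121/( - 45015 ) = 3^( - 1)*5^(-1 )*61^1*461^1*3001^(  -  1)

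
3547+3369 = 6916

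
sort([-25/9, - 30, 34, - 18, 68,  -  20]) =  [-30,-20,- 18 , - 25/9, 34  ,  68]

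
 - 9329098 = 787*( - 11854) 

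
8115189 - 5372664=2742525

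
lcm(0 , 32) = 0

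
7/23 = 7/23 = 0.30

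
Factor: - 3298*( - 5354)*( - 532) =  - 2^4*  7^1*17^1*19^1*97^1 * 2677^1 =-9393785744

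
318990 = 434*735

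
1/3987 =1/3987 = 0.00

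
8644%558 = 274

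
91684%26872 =11068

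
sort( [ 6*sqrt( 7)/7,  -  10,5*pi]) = [ - 10, 6  *sqrt( 7)/7,5*pi]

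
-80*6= -480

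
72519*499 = 36186981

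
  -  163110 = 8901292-9064402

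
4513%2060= 393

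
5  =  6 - 1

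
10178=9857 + 321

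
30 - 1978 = - 1948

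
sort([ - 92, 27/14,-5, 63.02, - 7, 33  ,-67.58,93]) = [ - 92, - 67.58, - 7,  -  5,27/14,33,63.02,93]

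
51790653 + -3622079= 48168574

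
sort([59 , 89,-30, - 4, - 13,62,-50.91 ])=[-50.91, - 30, - 13, - 4, 59 , 62, 89 ]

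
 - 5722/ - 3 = 1907 + 1/3= 1907.33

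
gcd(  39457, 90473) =1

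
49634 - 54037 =-4403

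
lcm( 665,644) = 61180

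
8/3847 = 8/3847   =  0.00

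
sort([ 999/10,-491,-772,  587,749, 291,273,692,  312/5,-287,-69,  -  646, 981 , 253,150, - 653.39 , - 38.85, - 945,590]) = [- 945,  -  772, - 653.39,- 646, - 491,  -  287, - 69 , - 38.85,312/5,999/10,150, 253,273,291 , 587,590,692,749,981 ] 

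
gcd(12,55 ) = 1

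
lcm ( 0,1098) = 0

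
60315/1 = 60315 = 60315.00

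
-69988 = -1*69988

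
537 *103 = 55311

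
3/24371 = 3/24371 = 0.00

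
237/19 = 237/19 = 12.47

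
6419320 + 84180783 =90600103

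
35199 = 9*3911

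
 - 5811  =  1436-7247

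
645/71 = 645/71=9.08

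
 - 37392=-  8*4674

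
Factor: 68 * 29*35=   2^2*5^1 * 7^1 * 17^1*29^1 = 69020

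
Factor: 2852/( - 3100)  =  -5^( - 2)*23^1  =  - 23/25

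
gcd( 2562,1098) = 366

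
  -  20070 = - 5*4014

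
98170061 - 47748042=50422019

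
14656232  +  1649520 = 16305752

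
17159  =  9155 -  - 8004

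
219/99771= 73/33257 = 0.00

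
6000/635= 9 + 57/127= 9.45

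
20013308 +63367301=83380609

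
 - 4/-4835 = 4/4835 = 0.00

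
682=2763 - 2081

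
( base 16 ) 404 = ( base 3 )1102002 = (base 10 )1028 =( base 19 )2G2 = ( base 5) 13103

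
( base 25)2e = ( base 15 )44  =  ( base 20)34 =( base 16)40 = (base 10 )64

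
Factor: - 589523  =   - 11^1*53593^1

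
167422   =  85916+81506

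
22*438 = 9636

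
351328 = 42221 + 309107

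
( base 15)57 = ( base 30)2M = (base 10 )82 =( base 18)4A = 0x52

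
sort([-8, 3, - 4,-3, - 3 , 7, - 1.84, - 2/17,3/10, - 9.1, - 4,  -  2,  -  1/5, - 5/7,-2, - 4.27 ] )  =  [-9.1, - 8,-4.27,  -  4,-4, - 3, - 3, - 2, - 2,-1.84,-5/7,-1/5,-2/17,3/10, 3,7]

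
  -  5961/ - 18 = 331+1/6 = 331.17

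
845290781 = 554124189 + 291166592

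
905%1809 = 905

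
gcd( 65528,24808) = 8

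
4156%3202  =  954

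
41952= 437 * 96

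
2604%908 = 788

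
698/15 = 46 + 8/15 = 46.53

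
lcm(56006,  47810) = 1960210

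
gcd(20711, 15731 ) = 1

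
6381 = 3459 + 2922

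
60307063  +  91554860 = 151861923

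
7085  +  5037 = 12122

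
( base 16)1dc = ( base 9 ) 578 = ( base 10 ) 476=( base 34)E0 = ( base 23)kg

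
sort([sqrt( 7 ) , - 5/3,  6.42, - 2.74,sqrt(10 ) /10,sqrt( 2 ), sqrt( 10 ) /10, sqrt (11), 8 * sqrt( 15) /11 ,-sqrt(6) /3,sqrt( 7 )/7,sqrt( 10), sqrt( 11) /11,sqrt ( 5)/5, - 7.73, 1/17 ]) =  [ - 7.73, - 2.74, - 5/3, - sqrt(6)/3 , 1/17,sqrt(11 )/11,sqrt ( 10)/10  ,  sqrt( 10)/10,sqrt( 7 )/7, sqrt ( 5)/5 , sqrt(2 ),sqrt(7 ), 8  *sqrt (15 ) /11, sqrt(10 ), sqrt(11), 6.42]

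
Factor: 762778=2^1*381389^1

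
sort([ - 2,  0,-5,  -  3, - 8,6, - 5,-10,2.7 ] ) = [-10, - 8, - 5, - 5,  -  3,- 2,0, 2.7 , 6]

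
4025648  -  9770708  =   - 5745060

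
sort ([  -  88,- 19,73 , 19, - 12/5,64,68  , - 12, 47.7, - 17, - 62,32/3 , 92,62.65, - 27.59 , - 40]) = [ - 88, - 62, - 40,  -  27.59, - 19, - 17, - 12, - 12/5, 32/3,19, 47.7,  62.65,64  ,  68,73,92]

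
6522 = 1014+5508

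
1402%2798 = 1402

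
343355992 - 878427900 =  - 535071908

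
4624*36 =166464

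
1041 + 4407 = 5448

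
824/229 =824/229 = 3.60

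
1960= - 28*( - 70) 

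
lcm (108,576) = 1728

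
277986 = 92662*3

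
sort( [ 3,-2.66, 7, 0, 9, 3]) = [ - 2.66, 0, 3,3, 7 , 9] 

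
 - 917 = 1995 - 2912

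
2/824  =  1/412 = 0.00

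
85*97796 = 8312660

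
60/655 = 12/131 = 0.09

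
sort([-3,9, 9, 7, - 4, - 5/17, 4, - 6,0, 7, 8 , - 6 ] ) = [ - 6,-6, - 4, - 3,-5/17,0, 4, 7, 7, 8, 9,9] 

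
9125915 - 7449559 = 1676356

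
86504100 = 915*94540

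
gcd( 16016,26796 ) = 308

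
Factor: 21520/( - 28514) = -2^3 * 5^1*53^(-1 ) = - 40/53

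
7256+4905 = 12161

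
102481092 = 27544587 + 74936505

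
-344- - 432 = 88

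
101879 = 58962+42917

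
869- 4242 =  - 3373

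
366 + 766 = 1132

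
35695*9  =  321255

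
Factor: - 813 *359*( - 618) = 2^1*3^2*103^1 * 271^1*359^1 = 180373806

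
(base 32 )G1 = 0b1000000001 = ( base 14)289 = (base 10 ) 513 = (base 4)20001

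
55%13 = 3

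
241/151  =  1 + 90/151 = 1.60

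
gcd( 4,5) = 1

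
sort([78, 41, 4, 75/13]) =[ 4, 75/13, 41, 78]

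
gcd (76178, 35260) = 82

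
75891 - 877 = 75014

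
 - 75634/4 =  -18909 + 1/2 = -18908.50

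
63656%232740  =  63656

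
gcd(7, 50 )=1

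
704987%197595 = 112202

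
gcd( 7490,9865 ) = 5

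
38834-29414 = 9420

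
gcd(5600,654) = 2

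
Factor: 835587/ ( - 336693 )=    - 278529/112231= -  3^1*7^ ( - 1) * 227^1 * 409^1*16033^(-1 )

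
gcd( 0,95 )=95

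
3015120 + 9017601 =12032721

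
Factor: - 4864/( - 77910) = 2^7*3^( - 1) * 5^( - 1 ) * 7^( - 2) * 19^1*53^(- 1) = 2432/38955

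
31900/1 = 31900 = 31900.00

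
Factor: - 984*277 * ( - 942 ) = 256759056=2^4*3^2*41^1 * 157^1*277^1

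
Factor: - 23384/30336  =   - 2^(-4) * 3^(- 1 )*37^1 = -37/48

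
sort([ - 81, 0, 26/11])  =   [ - 81 , 0, 26/11]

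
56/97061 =56/97061=0.00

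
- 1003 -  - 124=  - 879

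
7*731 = 5117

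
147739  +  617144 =764883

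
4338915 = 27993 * 155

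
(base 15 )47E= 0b1111111011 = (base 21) 26b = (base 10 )1019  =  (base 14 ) 52B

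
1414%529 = 356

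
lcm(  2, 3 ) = 6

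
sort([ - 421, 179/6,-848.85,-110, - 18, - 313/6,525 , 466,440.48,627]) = [ - 848.85, - 421, - 110,-313/6,-18,179/6,440.48 , 466,525, 627]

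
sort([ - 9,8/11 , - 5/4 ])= [-9, - 5/4,8/11] 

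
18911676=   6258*3022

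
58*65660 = 3808280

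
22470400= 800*28088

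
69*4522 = 312018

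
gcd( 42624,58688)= 64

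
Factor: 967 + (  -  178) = 3^1*263^1=789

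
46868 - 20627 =26241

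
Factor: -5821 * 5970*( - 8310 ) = 2^2 * 3^2*5^2*199^1*277^1 * 5821^1 = 288783884700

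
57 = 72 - 15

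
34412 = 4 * 8603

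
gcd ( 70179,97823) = 1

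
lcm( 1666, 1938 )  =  94962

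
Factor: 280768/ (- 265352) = -2^3*107^1*809^ (- 1 ) = -  856/809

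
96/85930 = 48/42965 =0.00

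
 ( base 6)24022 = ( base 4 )312032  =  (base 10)3470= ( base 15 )1065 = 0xd8e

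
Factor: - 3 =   -  3^1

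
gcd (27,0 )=27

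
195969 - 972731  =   - 776762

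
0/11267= 0 = 0.00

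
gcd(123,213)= 3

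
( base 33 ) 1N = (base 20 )2G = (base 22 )2c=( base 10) 56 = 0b111000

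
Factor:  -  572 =-2^2*11^1*13^1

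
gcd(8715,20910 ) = 15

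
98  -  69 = 29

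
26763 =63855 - 37092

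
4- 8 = - 4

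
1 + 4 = 5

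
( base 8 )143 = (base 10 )99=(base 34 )2v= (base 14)71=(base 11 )90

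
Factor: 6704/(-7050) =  - 3352/3525 = -2^3*3^(-1 )*5^(-2) * 47^(-1) * 419^1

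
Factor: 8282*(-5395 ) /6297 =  - 2^1*3^( - 1)* 5^1*13^1*41^1 * 83^1*101^1*2099^ ( - 1) = - 44681390/6297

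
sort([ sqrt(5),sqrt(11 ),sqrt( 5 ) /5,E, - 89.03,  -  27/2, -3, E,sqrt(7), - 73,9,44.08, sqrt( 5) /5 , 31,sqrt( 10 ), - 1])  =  [ - 89.03, - 73,-27/2,  -  3,-1,sqrt(5 )/5, sqrt( 5)/5,sqrt(5),  sqrt(7 ),E , E,sqrt( 10),sqrt(11 ),9,31, 44.08]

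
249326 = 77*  3238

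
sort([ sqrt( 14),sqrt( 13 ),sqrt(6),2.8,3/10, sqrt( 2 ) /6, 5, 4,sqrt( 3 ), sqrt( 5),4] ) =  [sqrt ( 2)/6, 3/10,sqrt( 3), sqrt( 5), sqrt( 6) , 2.8,  sqrt(13 ), sqrt( 14 ),4,4 , 5 ]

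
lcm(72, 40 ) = 360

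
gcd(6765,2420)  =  55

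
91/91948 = 91/91948 = 0.00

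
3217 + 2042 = 5259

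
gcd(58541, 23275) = 7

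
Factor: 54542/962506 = 27271/481253 = 17^(-1)*27271^1 *28309^( - 1)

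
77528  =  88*881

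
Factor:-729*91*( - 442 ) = 29321838 = 2^1*3^6 * 7^1*13^2*17^1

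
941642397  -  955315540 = -13673143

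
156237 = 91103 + 65134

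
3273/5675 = 3273/5675 = 0.58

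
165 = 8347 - 8182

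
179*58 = 10382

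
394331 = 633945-239614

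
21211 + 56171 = 77382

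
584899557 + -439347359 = 145552198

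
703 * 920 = 646760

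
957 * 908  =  868956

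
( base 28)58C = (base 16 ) 103c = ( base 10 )4156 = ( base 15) 1371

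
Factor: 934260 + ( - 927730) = 6530 = 2^1*5^1*653^1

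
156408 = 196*798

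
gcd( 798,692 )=2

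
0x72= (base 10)114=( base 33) 3f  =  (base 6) 310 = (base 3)11020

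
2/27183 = 2/27183=0.00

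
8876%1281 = 1190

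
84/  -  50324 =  - 1+12560/12581  =  - 0.00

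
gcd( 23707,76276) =1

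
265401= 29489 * 9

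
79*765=60435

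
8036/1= 8036 = 8036.00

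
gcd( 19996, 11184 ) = 4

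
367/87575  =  367/87575=0.00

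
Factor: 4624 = 2^4 * 17^2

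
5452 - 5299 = 153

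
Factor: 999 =3^3*37^1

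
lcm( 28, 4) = 28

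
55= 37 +18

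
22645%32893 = 22645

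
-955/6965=-1  +  1202/1393= - 0.14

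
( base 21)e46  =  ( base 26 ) 96o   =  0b1100001111000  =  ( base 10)6264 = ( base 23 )BJ8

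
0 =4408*0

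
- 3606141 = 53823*(-67 )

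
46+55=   101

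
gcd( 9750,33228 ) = 78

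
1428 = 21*68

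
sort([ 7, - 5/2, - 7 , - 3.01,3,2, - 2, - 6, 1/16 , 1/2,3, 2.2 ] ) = [ - 7, - 6, - 3.01,-5/2  , - 2, 1/16,1/2, 2, 2.2 , 3, 3, 7 ] 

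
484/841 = 484/841 = 0.58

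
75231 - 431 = 74800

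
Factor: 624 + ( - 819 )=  - 195 =- 3^1*5^1*13^1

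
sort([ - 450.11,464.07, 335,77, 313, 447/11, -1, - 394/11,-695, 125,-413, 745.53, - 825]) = [ - 825, - 695, - 450.11, - 413, - 394/11, - 1, 447/11, 77, 125,313, 335,  464.07,745.53]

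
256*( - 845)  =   - 216320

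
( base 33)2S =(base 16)5E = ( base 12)7a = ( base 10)94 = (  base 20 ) 4e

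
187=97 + 90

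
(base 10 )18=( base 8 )22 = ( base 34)i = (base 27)i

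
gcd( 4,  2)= 2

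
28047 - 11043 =17004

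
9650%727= 199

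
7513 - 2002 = 5511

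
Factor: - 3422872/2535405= -2^3* 3^ (  -  1)*5^( - 1)*23^(-1)*7349^( - 1 )*427859^1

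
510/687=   170/229 =0.74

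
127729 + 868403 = 996132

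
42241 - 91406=  -  49165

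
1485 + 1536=3021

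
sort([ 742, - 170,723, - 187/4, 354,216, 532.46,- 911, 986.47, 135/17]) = [ - 911, - 170, - 187/4, 135/17, 216,  354, 532.46,723, 742, 986.47]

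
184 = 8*23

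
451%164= 123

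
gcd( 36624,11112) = 24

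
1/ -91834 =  - 1/91834 = - 0.00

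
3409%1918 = 1491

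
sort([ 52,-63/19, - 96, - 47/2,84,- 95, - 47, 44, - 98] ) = [ - 98, - 96, - 95,- 47, - 47/2, - 63/19,44,52,84]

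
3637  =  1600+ 2037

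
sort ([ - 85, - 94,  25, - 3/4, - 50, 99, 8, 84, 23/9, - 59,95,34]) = [ - 94, - 85, - 59, - 50, - 3/4, 23/9,8, 25, 34, 84, 95, 99] 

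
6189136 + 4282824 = 10471960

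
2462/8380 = 1231/4190 = 0.29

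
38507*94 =3619658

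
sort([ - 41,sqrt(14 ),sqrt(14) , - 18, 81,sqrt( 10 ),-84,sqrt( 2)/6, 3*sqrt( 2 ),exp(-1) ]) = [-84, - 41,-18,sqrt ( 2 )/6,  exp ( - 1), sqrt( 10 ), sqrt ( 14)  ,  sqrt( 14),  3*sqrt(2),  81]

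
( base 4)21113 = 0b1001010111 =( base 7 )1514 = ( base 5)4344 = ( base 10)599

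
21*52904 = 1110984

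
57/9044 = 3/476 = 0.01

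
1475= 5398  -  3923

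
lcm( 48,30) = 240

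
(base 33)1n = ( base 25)26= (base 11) 51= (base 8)70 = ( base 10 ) 56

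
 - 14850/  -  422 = 35 + 40/211 = 35.19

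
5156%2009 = 1138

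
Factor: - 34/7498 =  - 17/3749  =  -17^1*23^( - 1 ) * 163^( - 1)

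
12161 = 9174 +2987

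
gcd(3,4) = 1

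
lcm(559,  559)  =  559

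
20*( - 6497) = -129940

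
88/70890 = 44/35445 = 0.00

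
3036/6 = 506 = 506.00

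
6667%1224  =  547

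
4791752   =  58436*82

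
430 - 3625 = -3195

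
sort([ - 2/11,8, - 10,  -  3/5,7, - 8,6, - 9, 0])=[-10 , - 9,-8, - 3/5, - 2/11,0, 6,7,8]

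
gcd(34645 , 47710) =65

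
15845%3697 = 1057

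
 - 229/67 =-4+39/67 = - 3.42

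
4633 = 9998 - 5365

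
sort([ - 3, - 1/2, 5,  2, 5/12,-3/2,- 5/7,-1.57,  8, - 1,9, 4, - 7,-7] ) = [ - 7, - 7,-3,  -  1.57,-3/2,- 1,-5/7 ,- 1/2, 5/12,  2,4, 5, 8,9] 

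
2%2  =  0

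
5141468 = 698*7366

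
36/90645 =12/30215=0.00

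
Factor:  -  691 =- 691^1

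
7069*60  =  424140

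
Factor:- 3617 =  - 3617^1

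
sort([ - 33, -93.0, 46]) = [ -93.0, - 33,46 ]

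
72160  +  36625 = 108785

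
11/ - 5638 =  - 11/5638 = - 0.00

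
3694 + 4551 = 8245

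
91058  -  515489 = -424431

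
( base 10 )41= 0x29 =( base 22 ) 1j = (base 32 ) 19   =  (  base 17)27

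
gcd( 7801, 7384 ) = 1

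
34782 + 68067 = 102849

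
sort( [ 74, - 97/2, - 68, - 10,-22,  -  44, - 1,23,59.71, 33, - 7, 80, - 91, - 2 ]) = [ -91, - 68, - 97/2,-44, - 22,-10, - 7,- 2,- 1,23,33, 59.71,74, 80]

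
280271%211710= 68561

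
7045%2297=154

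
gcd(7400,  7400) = 7400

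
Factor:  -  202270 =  - 2^1  *5^1*113^1 * 179^1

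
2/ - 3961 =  - 1 +3959/3961 = - 0.00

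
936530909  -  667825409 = 268705500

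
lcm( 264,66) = 264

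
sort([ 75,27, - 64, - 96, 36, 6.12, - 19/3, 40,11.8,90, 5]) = [ - 96,- 64  , - 19/3, 5 , 6.12,11.8,27,36 , 40,75, 90] 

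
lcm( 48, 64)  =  192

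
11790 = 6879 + 4911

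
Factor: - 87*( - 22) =1914=2^1*3^1*11^1*29^1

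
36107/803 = 44  +  775/803 = 44.97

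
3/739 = 3/739= 0.00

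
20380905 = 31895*639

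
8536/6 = 4268/3= 1422.67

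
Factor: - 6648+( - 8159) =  - 13^1*17^1 * 67^1 =- 14807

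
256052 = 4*64013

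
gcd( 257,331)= 1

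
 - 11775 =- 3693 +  - 8082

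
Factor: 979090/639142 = 985/643   =  5^1 * 197^1 * 643^( - 1)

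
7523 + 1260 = 8783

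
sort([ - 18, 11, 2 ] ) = [ - 18,  2,  11 ] 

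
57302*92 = 5271784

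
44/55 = 4/5 = 0.80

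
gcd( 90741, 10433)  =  1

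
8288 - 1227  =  7061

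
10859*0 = 0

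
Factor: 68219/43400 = 2^( - 3 ) * 5^( - 2) * 7^(-1)*31^( - 1 )  *  68219^1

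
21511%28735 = 21511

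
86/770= 43/385 = 0.11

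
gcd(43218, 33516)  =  882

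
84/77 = 12/11 = 1.09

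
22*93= 2046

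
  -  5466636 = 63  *( - 86772 )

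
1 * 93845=93845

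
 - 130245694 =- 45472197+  - 84773497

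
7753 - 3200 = 4553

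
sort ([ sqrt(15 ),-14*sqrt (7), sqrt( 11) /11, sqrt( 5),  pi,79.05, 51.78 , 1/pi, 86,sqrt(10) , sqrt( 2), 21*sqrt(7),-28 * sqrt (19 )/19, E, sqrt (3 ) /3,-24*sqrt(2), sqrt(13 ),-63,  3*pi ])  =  [ - 63, - 14*sqrt(7), - 24*sqrt( 2 ),-28*sqrt ( 19) /19,sqrt( 11)/11, 1/pi, sqrt(3) /3 , sqrt(2), sqrt(5), E, pi, sqrt(10), sqrt( 13),sqrt(15 ) , 3 * pi, 51.78, 21*sqrt( 7 ), 79.05, 86 ]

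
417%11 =10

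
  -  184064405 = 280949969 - 465014374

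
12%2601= 12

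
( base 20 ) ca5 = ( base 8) 11615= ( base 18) f81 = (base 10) 5005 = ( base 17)1057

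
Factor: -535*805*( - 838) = 360905650= 2^1*5^2*7^1* 23^1*107^1 * 419^1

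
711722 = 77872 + 633850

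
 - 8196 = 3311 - 11507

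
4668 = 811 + 3857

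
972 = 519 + 453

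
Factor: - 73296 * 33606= - 2463185376 = -  2^5 *3^4*509^1*1867^1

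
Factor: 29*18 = 522 = 2^1*3^2 * 29^1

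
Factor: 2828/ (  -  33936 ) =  - 2^(  -  2 )*3^(  -  1) = - 1/12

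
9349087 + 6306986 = 15656073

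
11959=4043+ 7916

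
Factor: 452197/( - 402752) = - 2^( - 6)*7^(  -  1 )*503^1 = - 503/448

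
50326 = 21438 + 28888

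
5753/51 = 112 + 41/51 = 112.80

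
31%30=1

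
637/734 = 637/734  =  0.87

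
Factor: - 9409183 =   -  7^1*1344169^1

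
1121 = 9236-8115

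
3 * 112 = 336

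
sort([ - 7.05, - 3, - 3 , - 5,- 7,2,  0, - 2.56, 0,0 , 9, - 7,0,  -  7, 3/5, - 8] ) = [ - 8, - 7.05,  -  7, - 7, - 7, -5, -3, - 3, - 2.56,0,0, 0,0,3/5,2,9 ] 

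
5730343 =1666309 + 4064034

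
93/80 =93/80 = 1.16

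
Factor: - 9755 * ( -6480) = 63212400= 2^4*3^4*5^2*1951^1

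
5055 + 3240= 8295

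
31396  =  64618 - 33222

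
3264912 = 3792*861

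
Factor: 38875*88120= 3425665000= 2^3*5^4*311^1*2203^1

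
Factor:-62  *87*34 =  - 2^2*3^1*17^1*29^1*31^1 = - 183396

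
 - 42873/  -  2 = 42873/2=21436.50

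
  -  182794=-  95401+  - 87393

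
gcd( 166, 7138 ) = 166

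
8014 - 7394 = 620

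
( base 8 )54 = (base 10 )44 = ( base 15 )2e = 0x2C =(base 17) 2A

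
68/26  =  34/13 = 2.62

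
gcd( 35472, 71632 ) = 16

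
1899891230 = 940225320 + 959665910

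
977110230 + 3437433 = 980547663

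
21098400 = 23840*885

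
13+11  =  24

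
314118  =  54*5817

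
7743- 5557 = 2186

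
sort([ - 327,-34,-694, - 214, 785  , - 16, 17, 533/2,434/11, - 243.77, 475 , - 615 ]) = [ - 694,-615 , - 327,  -  243.77 , - 214, - 34, - 16, 17,434/11, 533/2, 475 , 785]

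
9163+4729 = 13892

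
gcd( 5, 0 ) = 5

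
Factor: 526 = 2^1*263^1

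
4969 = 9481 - 4512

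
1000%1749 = 1000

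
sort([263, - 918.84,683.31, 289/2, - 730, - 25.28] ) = [-918.84, - 730,-25.28,289/2, 263,683.31]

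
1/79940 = 1/79940 = 0.00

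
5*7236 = 36180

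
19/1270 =19/1270= 0.01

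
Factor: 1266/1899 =2^1*3^ ( -1) = 2/3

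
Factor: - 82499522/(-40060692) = 2^(-1 )*3^ (-2)*  43^(-1) * 3697^( - 1)*5892823^1 = 5892823/2861478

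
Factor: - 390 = -2^1*3^1*5^1*13^1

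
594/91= 6+ 48/91  =  6.53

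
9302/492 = 4651/246 =18.91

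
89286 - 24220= 65066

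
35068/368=95 + 27/92=95.29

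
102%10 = 2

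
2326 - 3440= - 1114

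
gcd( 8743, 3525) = 1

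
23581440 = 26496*890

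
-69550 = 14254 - 83804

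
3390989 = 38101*89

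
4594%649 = 51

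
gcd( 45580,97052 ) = 4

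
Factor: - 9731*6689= -65090659 = - 37^1 * 263^1 * 6689^1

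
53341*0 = 0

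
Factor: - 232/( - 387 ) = 2^3 * 3^ ( - 2)*29^1*43^(  -  1)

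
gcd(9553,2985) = 1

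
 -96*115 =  - 11040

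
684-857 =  - 173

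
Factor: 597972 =2^2*3^1*49831^1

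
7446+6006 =13452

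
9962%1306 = 820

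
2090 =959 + 1131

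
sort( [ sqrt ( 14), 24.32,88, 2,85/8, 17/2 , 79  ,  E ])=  [ 2, E, sqrt ( 14), 17/2, 85/8,24.32, 79,88 ] 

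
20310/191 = 20310/191=106.34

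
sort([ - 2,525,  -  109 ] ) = [  -  109 , - 2 , 525 ] 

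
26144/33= 26144/33 = 792.24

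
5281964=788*6703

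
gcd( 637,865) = 1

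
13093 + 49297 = 62390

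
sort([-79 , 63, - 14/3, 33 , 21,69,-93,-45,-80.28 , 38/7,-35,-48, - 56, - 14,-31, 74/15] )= [  -  93, - 80.28,-79,-56,-48, - 45,-35 ,-31, - 14,-14/3 , 74/15 , 38/7,21, 33 , 63 , 69]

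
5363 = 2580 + 2783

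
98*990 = 97020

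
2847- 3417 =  - 570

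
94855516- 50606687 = 44248829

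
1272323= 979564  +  292759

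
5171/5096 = 1 + 75/5096 =1.01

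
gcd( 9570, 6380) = 3190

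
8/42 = 4/21 = 0.19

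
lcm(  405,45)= 405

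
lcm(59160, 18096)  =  1538160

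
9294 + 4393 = 13687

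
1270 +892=2162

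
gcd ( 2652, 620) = 4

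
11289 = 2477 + 8812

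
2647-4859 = - 2212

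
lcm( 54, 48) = 432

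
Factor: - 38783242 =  - 2^1*163^1*118967^1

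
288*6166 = 1775808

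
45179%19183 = 6813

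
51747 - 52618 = -871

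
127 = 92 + 35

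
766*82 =62812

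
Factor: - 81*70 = - 5670  =  - 2^1 * 3^4*5^1*7^1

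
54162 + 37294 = 91456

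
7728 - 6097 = 1631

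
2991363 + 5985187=8976550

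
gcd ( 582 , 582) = 582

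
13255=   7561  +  5694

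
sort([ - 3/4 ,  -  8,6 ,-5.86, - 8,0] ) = [-8, - 8 , - 5.86 , - 3/4,0, 6] 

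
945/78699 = 315/26233 =0.01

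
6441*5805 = 37390005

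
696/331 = 2+34/331 = 2.10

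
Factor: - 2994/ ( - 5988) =1/2  =  2^( - 1 ) 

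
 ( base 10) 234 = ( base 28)8A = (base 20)BE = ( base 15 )109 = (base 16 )ea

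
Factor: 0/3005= 0 = 0^1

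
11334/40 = 283+7/20 = 283.35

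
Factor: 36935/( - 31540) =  - 89/76 =-2^( - 2 )*19^ ( - 1 )*89^1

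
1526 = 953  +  573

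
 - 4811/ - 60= 80+11/60 = 80.18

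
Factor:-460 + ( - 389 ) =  - 3^1*283^1 = - 849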